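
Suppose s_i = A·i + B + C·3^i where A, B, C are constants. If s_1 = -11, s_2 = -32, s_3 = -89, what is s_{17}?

-387420539

Plug in i = 1, 2, 3: A + B + 3C = -11; 2A + B + 9C = -32; 3A + B + 27C = -89.
Subtracting the first from the second: A + 6C = -21.
Subtracting the second from the third: A + 18C = -57.
Solving: C = -3, A = -3, then B = 1.
So s_i = -3·i + 1 + (-3)·3^i; at i=17 this is -387420539.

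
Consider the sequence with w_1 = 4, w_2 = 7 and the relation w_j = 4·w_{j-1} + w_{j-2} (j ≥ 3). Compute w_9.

Applying the relation repeatedly:
w_3 = 32, w_4 = 135, w_5 = 572, w_6 = 2423, w_7 = 10264, w_8 = 43479, w_9 = 184180.

184180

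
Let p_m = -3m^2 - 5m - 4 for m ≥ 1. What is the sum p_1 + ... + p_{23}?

Over m = 1..23: Σm = 276, Σm² = 4324.
Total = (-3)·4324 + (-5)·276 + (-4)·23 = -14444.

-14444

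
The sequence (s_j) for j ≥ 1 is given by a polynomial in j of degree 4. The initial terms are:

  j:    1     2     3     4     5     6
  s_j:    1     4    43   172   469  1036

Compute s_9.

5737

1st diffs: 3, 39, 129, 297, 567.
2nd diffs: 36, 90, 168, 270.
3rd diffs: 54, 78, 102.
4th diffs: 24, 24 (constant).
Newton forward-difference form: s_j = 1 + 3·C(j-1,1) + 36·C(j-1,2) + 54·C(j-1,3) + 24·C(j-1,4).
At j = 9: j-1 = 8, so s_9 = 1 + 24 + 1008 + 3024 + 1680 = 5737.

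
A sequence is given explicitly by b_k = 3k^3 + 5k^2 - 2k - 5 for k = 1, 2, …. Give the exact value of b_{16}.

b_{16} = 3·16^3 + 5·16^2 - 2·16 - 5 = 13531.

13531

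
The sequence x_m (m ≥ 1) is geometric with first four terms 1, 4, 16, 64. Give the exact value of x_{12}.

Common ratio r = 4.
x_m = 1·4^(m-1).
x_{12} = 1·4^11 = 4194304.

4194304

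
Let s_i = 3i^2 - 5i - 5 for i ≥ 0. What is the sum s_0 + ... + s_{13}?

Over i = 0..13: Σi = 91, Σi² = 819.
Total = (3)·819 + (-5)·91 + (-5)·14 = 1932.

1932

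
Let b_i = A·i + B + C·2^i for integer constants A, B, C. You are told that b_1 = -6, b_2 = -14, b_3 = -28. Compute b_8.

-782

Plug in i = 1, 2, 3: A + B + 2C = -6; 2A + B + 4C = -14; 3A + B + 8C = -28.
Subtracting the first from the second: A + 2C = -8.
Subtracting the second from the third: A + 4C = -14.
Solving: C = -3, A = -2, then B = 2.
Therefore b_8 = -16 + 2 + (-3)·256 = -782.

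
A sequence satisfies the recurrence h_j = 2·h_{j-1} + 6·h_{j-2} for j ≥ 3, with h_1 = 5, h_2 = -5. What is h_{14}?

h_3 = 20;  h_4 = 10;  h_5 = 140;  …;  h_{11} = 253760;  h_{12} = 921760;  h_{13} = 3366080;  h_{14} = 12262720.

12262720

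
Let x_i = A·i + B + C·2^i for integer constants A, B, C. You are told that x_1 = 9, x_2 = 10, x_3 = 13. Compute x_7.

At i = 1, 2, 3: A + B + 2C = 9; 2A + B + 4C = 10; 3A + B + 8C = 13.
Subtracting the first from the second: A + 2C = 1.
Subtracting the second from the third: A + 4C = 3.
Solving: C = 1, A = -1, then B = 8.
Hence x_7 = -1·7 + 8 + 1·128 = 129.

129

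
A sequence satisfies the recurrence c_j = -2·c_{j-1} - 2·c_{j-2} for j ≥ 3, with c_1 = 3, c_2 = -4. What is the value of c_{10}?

-64

Compute successive terms:
c_3 = 2  c_4 = 4  c_5 = -12  c_6 = 16  c_7 = -8  c_8 = -16  c_9 = 48  c_{10} = -64.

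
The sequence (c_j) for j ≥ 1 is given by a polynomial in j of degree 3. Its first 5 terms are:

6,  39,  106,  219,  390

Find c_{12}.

1st diffs: 33, 67, 113, 171.
2nd diffs: 34, 46, 58.
3rd diffs: 12, 12 (constant).
Newton forward-difference form: c_j = 6 + 33·C(j-1,1) + 34·C(j-1,2) + 12·C(j-1,3).
At j = 12: j-1 = 11, so c_{12} = 6 + 363 + 1870 + 1980 = 4219.

4219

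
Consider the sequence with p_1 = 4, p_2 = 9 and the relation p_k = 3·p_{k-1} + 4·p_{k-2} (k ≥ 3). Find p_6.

Iterate the recurrence:
p_3 = 43; p_4 = 165; p_5 = 667; p_6 = 2661.
(Characteristic roots are 4 and -1.)

2661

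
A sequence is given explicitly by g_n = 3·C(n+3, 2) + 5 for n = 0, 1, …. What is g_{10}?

C(13, 2) = 78, so g_{10} = 239.

239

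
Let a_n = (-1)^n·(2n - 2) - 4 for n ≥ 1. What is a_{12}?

18

(-1)^12 = 1; 2n - 2 at n=12 is 22; so a_{12} = 18.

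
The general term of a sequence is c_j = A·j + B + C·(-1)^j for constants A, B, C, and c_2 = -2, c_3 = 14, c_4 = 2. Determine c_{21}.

50

The three given values yield: 2A + B + C = -2; 3A + B - C = 14; 4A + B + C = 2.
Subtracting the first from the second: A - 2C = 16.
Subtracting the second from the third: A + 2C = -12.
Solving: C = -7, A = 2, then B = 1.
So c_j = 2·j + 1 + (-7)·(-1)^j; at j=21 this is 50.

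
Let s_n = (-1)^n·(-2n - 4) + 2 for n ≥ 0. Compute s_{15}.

36

(-1)^15 = -1; -2n - 4 at n=15 is -34; so s_{15} = 36.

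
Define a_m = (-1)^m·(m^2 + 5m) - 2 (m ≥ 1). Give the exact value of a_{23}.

-646

(-1)^23 = -1; m^2 + 5m at m=23 is 644; so a_{23} = -646.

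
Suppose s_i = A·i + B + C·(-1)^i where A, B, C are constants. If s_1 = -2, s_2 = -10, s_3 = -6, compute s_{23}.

Write the equations: A + B - C = -2; 2A + B + C = -10; 3A + B - C = -6.
Subtracting the first from the second: A + 2C = -8.
Subtracting the second from the third: A - 2C = 4.
Solving: C = -3, A = -2, then B = -3.
So s_i = -2·i + (-3) + (-3)·(-1)^i; at i=23 this is -46.

-46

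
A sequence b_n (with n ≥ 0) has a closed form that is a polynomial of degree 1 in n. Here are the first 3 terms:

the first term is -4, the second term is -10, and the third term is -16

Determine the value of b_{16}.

-100

1st diffs: -6, -6 (constant).
So b_n = -6n - 4.
Evaluating at n = 16 gives b_{16} = -100.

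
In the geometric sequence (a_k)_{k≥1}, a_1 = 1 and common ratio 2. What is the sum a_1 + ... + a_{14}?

a_k = 1·2^(k-1).
S = 1·(2^14 - 1)/(2 - 1) = 1·(16384 - 1)/(1) = 16383.

16383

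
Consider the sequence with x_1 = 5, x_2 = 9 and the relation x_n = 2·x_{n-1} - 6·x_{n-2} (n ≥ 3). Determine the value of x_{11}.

6720

x_3 = -12; x_4 = -78; x_5 = -84; x_6 = 300; x_7 = 1104; x_8 = 408; x_9 = -5808; x_{10} = -14064; x_{11} = 6720.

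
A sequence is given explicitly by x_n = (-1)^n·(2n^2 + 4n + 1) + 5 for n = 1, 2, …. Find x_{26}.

1462

(-1)^26 = 1; 2n^2 + 4n + 1 at n=26 is 1457; so x_{26} = 1462.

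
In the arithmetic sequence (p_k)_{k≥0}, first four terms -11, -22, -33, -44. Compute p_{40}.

-451

Common difference d = -11.
p_k = -11 + (k - 0)·(-11).
p_{40} = -11 + 40·(-11) = -451.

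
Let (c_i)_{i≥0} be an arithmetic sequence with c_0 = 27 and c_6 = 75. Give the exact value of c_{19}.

179

Common difference d = (75 - 27) / (6 - 0) = 8.
c_i = 27 + (i - 0)·8.
c_{19} = 27 + 19·8 = 179.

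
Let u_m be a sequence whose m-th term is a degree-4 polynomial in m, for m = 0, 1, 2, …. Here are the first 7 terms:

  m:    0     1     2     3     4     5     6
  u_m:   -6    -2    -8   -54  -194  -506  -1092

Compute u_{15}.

1st diffs: 4, -6, -46, -140, -312, -586.
2nd diffs: -10, -40, -94, -172, -274.
3rd diffs: -30, -54, -78, -102.
4th diffs: -24, -24, -24 (constant).
So u_m = -m^4 + m^3 - m^2 + 5m - 6.
Evaluating at m = 15 gives u_{15} = -47406.

-47406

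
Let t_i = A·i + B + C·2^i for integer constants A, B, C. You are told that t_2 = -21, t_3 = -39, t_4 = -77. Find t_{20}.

-5242845

Plug in i = 2, 3, 4: 2A + B + 4C = -21; 3A + B + 8C = -39; 4A + B + 16C = -77.
Subtracting the first from the second: A + 4C = -18.
Subtracting the second from the third: A + 8C = -38.
Solving: C = -5, A = 2, then B = -5.
Hence t_{20} = 2·20 + (-5) + (-5)·1048576 = -5242845.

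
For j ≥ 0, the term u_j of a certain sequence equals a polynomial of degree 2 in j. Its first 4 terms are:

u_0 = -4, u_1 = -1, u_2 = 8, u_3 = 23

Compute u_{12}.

1st diffs: 3, 9, 15.
2nd diffs: 6, 6 (constant).
Newton forward-difference form: u_j = -4 + 3·C(j,1) + 6·C(j,2).
At j = 12: j = 12, so u_{12} = -4 + 36 + 396 = 428.

428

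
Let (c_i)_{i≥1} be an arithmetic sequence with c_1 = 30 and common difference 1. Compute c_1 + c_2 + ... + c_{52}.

2886

c_i = 30 + (i - 1)·1.
c_{52} = 81; S = 52·(30 + 81)/2 = 2886.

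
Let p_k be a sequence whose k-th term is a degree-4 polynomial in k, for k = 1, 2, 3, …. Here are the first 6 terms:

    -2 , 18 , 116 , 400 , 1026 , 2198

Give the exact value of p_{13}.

1st diffs: 20, 98, 284, 626, 1172.
2nd diffs: 78, 186, 342, 546.
3rd diffs: 108, 156, 204.
4th diffs: 48, 48 (constant).
So p_k = 2k^4 - 2k^3 + k^2 + k - 4.
Evaluating at k = 13 gives p_{13} = 52906.

52906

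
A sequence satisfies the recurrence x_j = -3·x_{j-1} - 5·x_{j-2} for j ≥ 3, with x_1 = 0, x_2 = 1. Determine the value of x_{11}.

-1653

Step forward from the initial values:
x_3 = -3  x_4 = 4  x_5 = 3  x_6 = -29  x_7 = 72  x_8 = -71  x_9 = -147  x_{10} = 796  x_{11} = -1653.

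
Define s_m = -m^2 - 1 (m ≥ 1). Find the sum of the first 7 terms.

Over m = 1..7: Σm = 28, Σm² = 140.
Total = (-1)·140 + (-1)·7 = -147.

-147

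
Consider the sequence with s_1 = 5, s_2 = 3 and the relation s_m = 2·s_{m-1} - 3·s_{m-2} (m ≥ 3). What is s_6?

27

s_3 = -9  s_4 = -27  s_5 = -27  s_6 = 27.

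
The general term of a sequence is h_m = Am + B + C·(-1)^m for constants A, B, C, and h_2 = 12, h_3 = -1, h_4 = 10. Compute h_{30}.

The three given values yield: 2A + B + C = 12; 3A + B - C = -1; 4A + B + C = 10.
Subtracting the first from the second: A - 2C = -13.
Subtracting the second from the third: A + 2C = 11.
Solving: C = 6, A = -1, then B = 8.
Hence h_{30} = -1·30 + 8 + 6·1 = -16.

-16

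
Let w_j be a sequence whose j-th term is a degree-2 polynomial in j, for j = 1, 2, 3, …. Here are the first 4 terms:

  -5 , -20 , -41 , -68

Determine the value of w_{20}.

1st diffs: -15, -21, -27.
2nd diffs: -6, -6 (constant).
Newton forward-difference form: w_j = -5 + (-15)·C(j-1,1) + (-6)·C(j-1,2).
At j = 20: j-1 = 19, so w_{20} = -5 - 285 - 1026 = -1316.

-1316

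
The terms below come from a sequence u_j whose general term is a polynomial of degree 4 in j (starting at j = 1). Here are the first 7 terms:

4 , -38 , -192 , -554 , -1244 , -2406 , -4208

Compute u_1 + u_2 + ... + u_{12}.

1st diffs: -42, -154, -362, -690, -1162, -1802.
2nd diffs: -112, -208, -328, -472, -640.
3rd diffs: -96, -120, -144, -168.
4th diffs: -24, -24, -24 (constant).
Newton forward-difference form: u_j = 4 + (-42)·C(j-1,1) + (-112)·C(j-1,2) + (-96)·C(j-1,3) + (-24)·C(j-1,4).
Continuing: …, -6842, -10524, -15494, -22016, …, u_{12} = -30378.
Summing j = 1..12 (12 terms) gives -93892.

-93892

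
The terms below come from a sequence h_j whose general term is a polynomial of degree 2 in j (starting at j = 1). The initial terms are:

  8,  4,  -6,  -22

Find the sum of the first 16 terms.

-3712

1st diffs: -4, -10, -16.
2nd diffs: -6, -6 (constant).
Newton forward-difference form: h_j = 8 + (-4)·C(j-1,1) + (-6)·C(j-1,2).
Continuing: …, -44, -72, -106, -146, …, h_{16} = -682.
Summing j = 1..16 (16 terms) gives -3712.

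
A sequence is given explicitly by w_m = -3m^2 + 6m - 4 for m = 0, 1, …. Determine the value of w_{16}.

w_{16} = -3·16^2 + 6·16 - 4 = -676.

-676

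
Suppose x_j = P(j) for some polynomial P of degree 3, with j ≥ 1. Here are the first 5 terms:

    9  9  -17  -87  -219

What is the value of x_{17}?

1st diffs: 0, -26, -70, -132.
2nd diffs: -26, -44, -62.
3rd diffs: -18, -18 (constant).
Newton forward-difference form: x_j = 9 + (-26)·C(j-1,2) + (-18)·C(j-1,3).
At j = 17: j-1 = 16, so x_{17} = 9 - 3120 - 10080 = -13191.

-13191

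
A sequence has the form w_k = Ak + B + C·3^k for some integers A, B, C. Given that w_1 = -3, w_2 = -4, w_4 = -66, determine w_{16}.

The three given values yield: A + B + 3C = -3; 2A + B + 9C = -4; 4A + B + 81C = -66.
Subtracting the first from the second: A + 6C = -1.
Subtracting the second from the third: 2A + 72C = -62.
Solving: C = -1, A = 5, then B = -5.
Hence w_{16} = 5·16 + (-5) + (-1)·43046721 = -43046646.

-43046646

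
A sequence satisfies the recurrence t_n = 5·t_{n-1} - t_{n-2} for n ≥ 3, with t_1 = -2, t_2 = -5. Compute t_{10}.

t_3 = -23  t_4 = -110  t_5 = -527  t_6 = -2525  t_7 = -12098  t_8 = -57965  t_9 = -277727  t_{10} = -1330670.

-1330670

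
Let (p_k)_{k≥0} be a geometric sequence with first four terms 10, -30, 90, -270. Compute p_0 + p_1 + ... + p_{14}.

Common ratio r = -3.
p_k = 10·(-3)^(k-0).
S = 10·((-3)^15 - 1)/(-3 - 1) = 10·(-14348907 - 1)/(-4) = 35872270.

35872270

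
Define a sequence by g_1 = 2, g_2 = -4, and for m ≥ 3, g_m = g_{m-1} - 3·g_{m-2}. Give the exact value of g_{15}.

7910

g_3 = -10;  g_4 = 2;  g_5 = 32;  …;  g_{12} = -1198;  g_{13} = -2158;  g_{14} = 1436;  g_{15} = 7910.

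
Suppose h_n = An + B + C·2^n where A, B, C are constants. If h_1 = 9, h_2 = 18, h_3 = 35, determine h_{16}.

262160

The three given values yield: A + B + 2C = 9; 2A + B + 4C = 18; 3A + B + 8C = 35.
Subtracting the first from the second: A + 2C = 9.
Subtracting the second from the third: A + 4C = 17.
Solving: C = 4, A = 1, then B = 0.
Hence h_{16} = 1·16 + 0 + 4·65536 = 262160.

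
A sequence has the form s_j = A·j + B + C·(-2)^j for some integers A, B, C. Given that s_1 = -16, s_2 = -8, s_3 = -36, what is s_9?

-1068

At j = 1, 2, 3: A + B - 2C = -16; 2A + B + 4C = -8; 3A + B - 8C = -36.
Subtracting the first from the second: A + 6C = 8.
Subtracting the second from the third: A - 12C = -28.
Solving: C = 2, A = -4, then B = -8.
Hence s_9 = -4·9 + (-8) + 2·(-512) = -1068.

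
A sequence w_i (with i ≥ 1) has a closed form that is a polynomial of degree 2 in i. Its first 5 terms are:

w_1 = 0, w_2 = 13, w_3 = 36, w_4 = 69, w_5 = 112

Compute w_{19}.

1764

1st diffs: 13, 23, 33, 43.
2nd diffs: 10, 10, 10 (constant).
So w_i = 5i^2 - 2i - 3.
Evaluating at i = 19 gives w_{19} = 1764.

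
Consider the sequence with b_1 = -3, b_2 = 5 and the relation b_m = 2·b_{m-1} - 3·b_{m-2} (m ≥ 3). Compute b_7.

-149

Step forward from the initial values:
b_3 = 19; b_4 = 23; b_5 = -11; b_6 = -91; b_7 = -149.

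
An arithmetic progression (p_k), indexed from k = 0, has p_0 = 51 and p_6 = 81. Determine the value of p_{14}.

121

Common difference d = (81 - 51) / (6 - 0) = 5.
p_k = 51 + (k - 0)·5.
p_{14} = 51 + 14·5 = 121.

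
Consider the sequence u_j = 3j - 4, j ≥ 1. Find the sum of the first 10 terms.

125

Over j = 1..10: Σj = 55.
Total = (3)·55 + (-4)·10 = 125.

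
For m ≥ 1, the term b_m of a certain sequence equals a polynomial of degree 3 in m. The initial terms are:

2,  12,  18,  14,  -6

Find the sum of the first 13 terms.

1st diffs: 10, 6, -4, -20.
2nd diffs: -4, -10, -16.
3rd diffs: -6, -6 (constant).
So b_m = -m^3 + 4m^2 + 5m - 6.
Continuing: …, -48, -118, -222, -366, …, b_{13} = -1462.
Summing m = 1..13 (13 terms) gives -4628.

-4628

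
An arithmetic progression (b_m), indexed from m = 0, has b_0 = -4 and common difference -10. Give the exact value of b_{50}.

-504

b_m = -4 + (m - 0)·(-10).
b_{50} = -4 + 50·(-10) = -504.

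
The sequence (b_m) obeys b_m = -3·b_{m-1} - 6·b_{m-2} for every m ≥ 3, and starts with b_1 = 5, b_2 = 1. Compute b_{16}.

Applying the relation repeatedly:
b_3 = -33;  b_4 = 93;  b_5 = -81;  …;  b_{13} = 191727;  b_{14} = -760347;  b_{15} = 1130679;  b_{16} = 1170045.

1170045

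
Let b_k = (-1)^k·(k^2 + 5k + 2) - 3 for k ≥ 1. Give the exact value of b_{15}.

-305

(-1)^15 = -1; k^2 + 5k + 2 at k=15 is 302; so b_{15} = -305.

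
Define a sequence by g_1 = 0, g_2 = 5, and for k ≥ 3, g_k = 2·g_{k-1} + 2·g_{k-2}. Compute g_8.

Compute successive terms:
g_3 = 10; g_4 = 30; g_5 = 80; g_6 = 220; g_7 = 600; g_8 = 1640.

1640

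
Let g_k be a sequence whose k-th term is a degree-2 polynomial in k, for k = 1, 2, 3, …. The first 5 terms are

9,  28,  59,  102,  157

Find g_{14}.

1192

1st diffs: 19, 31, 43, 55.
2nd diffs: 12, 12, 12 (constant).
Newton forward-difference form: g_k = 9 + 19·C(k-1,1) + 12·C(k-1,2).
At k = 14: k-1 = 13, so g_{14} = 9 + 247 + 936 = 1192.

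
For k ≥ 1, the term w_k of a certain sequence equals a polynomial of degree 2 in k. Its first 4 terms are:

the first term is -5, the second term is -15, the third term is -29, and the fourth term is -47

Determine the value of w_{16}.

-575

1st diffs: -10, -14, -18.
2nd diffs: -4, -4 (constant).
Newton forward-difference form: w_k = -5 + (-10)·C(k-1,1) + (-4)·C(k-1,2).
At k = 16: k-1 = 15, so w_{16} = -5 - 150 - 420 = -575.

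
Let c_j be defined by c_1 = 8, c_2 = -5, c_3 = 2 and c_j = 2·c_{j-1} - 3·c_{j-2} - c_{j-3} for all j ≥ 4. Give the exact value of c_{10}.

Iterate the recurrence:
c_4 = 11;  c_5 = 21;  c_6 = 7;  c_7 = -60;  c_8 = -162;  c_9 = -151;  c_{10} = 244.

244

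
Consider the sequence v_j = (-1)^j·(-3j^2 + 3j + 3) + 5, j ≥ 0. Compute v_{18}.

-910

(-1)^18 = 1; -3j^2 + 3j + 3 at j=18 is -915; so v_{18} = -910.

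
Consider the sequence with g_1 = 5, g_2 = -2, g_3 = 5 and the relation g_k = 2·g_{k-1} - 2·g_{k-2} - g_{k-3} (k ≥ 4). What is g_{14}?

Iterate the recurrence:
g_4 = 9;  g_5 = 10;  g_6 = -3;  …;  g_{11} = 290;  g_{12} = 589;  g_{13} = 565;  g_{14} = -338.

-338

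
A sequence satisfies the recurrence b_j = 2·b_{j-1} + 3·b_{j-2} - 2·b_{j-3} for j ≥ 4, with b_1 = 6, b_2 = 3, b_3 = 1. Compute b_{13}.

-21365

Applying the relation repeatedly:
b_4 = -1  b_5 = -5  b_6 = -15  b_7 = -43  b_8 = -121  b_9 = -341  b_{10} = -959  b_{11} = -2699  b_{12} = -7593  b_{13} = -21365.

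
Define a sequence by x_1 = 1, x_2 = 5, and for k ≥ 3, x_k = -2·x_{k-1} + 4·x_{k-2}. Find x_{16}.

Iterate the recurrence:
x_3 = -6;  x_4 = 32;  x_5 = -88;  …;  x_{13} = -1110016;  x_{14} = 3592192;  x_{15} = -11624448;  x_{16} = 37617664.

37617664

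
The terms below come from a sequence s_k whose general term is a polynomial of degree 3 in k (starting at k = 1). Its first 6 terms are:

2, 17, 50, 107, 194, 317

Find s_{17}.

1st diffs: 15, 33, 57, 87, 123.
2nd diffs: 18, 24, 30, 36.
3rd diffs: 6, 6, 6 (constant).
So s_k = k^3 + 3k^2 - k - 1.
Evaluating at k = 17 gives s_{17} = 5762.

5762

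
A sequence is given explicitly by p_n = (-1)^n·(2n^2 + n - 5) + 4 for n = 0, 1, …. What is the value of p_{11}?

-244

(-1)^11 = -1; 2n^2 + n - 5 at n=11 is 248; so p_{11} = -244.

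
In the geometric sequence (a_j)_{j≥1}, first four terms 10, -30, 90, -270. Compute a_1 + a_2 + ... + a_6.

-1820

Common ratio r = -3.
a_j = 10·(-3)^(j-1).
S = 10·((-3)^6 - 1)/(-3 - 1) = 10·(729 - 1)/(-4) = -1820.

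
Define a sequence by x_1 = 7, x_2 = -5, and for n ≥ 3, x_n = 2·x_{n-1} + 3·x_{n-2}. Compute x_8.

Compute successive terms:
x_3 = 11  x_4 = 7  x_5 = 47  x_6 = 115  x_7 = 371  x_8 = 1087.
(Characteristic roots are 3 and -1.)

1087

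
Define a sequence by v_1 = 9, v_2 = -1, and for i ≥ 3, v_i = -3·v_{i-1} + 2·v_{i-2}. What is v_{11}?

482181

Iterate the recurrence:
v_3 = 21;  v_4 = -65;  v_5 = 237;  v_6 = -841;  v_7 = 2997;  v_8 = -10673;  v_9 = 38013;  v_{10} = -135385;  v_{11} = 482181.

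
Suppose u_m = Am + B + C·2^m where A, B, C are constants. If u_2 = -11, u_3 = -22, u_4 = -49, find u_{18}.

Plug in m = 2, 3, 4: 2A + B + 4C = -11; 3A + B + 8C = -22; 4A + B + 16C = -49.
Subtracting the first from the second: A + 4C = -11.
Subtracting the second from the third: A + 8C = -27.
Solving: C = -4, A = 5, then B = -5.
Hence u_{18} = 5·18 + (-5) + (-4)·262144 = -1048491.

-1048491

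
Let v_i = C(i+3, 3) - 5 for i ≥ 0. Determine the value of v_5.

51

C(8, 3) = 56, so v_5 = 51.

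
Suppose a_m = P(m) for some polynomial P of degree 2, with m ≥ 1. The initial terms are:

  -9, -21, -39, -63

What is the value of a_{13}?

1st diffs: -12, -18, -24.
2nd diffs: -6, -6 (constant).
Newton forward-difference form: a_m = -9 + (-12)·C(m-1,1) + (-6)·C(m-1,2).
At m = 13: m-1 = 12, so a_{13} = -9 - 144 - 396 = -549.

-549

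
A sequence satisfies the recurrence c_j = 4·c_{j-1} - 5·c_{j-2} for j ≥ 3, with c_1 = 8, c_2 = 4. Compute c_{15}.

Applying the relation repeatedly:
c_3 = -24; c_4 = -116; c_5 = -344; …; c_{12} = 98764; c_{13} = 217576; c_{14} = 376484; c_{15} = 418056.

418056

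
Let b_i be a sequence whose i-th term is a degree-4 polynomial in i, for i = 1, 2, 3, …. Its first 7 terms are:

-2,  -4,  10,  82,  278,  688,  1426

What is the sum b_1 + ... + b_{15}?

1st diffs: -2, 14, 72, 196, 410, 738.
2nd diffs: 16, 58, 124, 214, 328.
3rd diffs: 42, 66, 90, 114.
4th diffs: 24, 24, 24 (constant).
So b_i = i^4 - 3i^3 + i^2 + i - 2.
Continuing: …, 2630, 4462, 7108, 10778, …, b_{15} = 40738.
Summing i = 1..15 (15 terms) gives 136442.

136442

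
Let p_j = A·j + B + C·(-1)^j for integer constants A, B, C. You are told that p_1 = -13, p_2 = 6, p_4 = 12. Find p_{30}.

Write the equations: A + B - C = -13; 2A + B + C = 6; 4A + B + C = 12.
Subtracting the first from the second: A + 2C = 19.
Subtracting the second from the third: 2A = 6.
Solving: C = 8, A = 3, then B = -8.
Therefore p_{30} = 90 + (-8) + 8·1 = 90.

90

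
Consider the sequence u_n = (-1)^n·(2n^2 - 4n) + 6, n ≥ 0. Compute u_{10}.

(-1)^10 = 1; 2n^2 - 4n at n=10 is 160; so u_{10} = 166.

166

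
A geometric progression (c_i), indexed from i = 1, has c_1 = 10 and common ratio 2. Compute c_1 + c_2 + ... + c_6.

c_i = 10·2^(i-1).
S = 10·(2^6 - 1)/(2 - 1) = 10·(64 - 1)/(1) = 630.

630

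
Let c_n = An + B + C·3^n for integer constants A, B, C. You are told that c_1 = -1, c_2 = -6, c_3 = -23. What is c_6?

Write the equations: A + B + 3C = -1; 2A + B + 9C = -6; 3A + B + 27C = -23.
Subtracting the first from the second: A + 6C = -5.
Subtracting the second from the third: A + 18C = -17.
Solving: C = -1, A = 1, then B = 1.
Therefore c_6 = 6 + 1 + (-1)·729 = -722.

-722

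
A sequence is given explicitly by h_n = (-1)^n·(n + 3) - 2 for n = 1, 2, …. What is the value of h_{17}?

(-1)^17 = -1; n + 3 at n=17 is 20; so h_{17} = -22.

-22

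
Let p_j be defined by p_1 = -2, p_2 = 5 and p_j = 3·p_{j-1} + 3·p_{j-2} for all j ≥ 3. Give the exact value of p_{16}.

358418682

Step forward from the initial values:
p_3 = 9; p_4 = 42; p_5 = 153; …; p_{13} = 6577038; p_{14} = 24935445; p_{15} = 94537449; p_{16} = 358418682.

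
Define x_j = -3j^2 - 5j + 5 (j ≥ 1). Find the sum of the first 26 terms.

Over j = 1..26: Σj = 351, Σj² = 6201.
Total = (-3)·6201 + (-5)·351 + (5)·26 = -20228.

-20228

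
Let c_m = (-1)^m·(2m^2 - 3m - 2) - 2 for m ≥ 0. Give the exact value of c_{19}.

-665

(-1)^19 = -1; 2m^2 - 3m - 2 at m=19 is 663; so c_{19} = -665.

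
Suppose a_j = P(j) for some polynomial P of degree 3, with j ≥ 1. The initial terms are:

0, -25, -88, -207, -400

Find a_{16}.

1st diffs: -25, -63, -119, -193.
2nd diffs: -38, -56, -74.
3rd diffs: -18, -18 (constant).
So a_j = -3j^3 - j^2 - j + 5.
Evaluating at j = 16 gives a_{16} = -12555.

-12555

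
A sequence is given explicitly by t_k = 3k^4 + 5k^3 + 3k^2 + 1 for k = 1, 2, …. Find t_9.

23572

t_9 = 3·9^4 + 5·9^3 + 3·9^2 + 1 = 23572.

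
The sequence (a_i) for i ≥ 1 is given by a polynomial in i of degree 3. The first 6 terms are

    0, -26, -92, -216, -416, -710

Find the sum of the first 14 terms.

1st diffs: -26, -66, -124, -200, -294.
2nd diffs: -40, -58, -76, -94.
3rd diffs: -18, -18, -18 (constant).
Newton forward-difference form: a_i = (-26)·C(i-1,1) + (-40)·C(i-1,2) + (-18)·C(i-1,3).
Continuing: …, -1116, -1652, -2336, -3186, …, a_{14} = -8606.
Summing i = 1..14 (14 terms) gives -34944.

-34944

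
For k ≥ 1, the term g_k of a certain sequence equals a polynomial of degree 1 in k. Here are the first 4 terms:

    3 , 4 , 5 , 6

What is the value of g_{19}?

21

1st diffs: 1, 1, 1 (constant).
So g_k = k + 2.
Evaluating at k = 19 gives g_{19} = 21.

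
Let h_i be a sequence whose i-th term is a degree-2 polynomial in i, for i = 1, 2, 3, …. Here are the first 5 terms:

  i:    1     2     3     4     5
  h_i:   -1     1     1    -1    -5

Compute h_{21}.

1st diffs: 2, 0, -2, -4.
2nd diffs: -2, -2, -2 (constant).
So h_i = -i^2 + 5i - 5.
Evaluating at i = 21 gives h_{21} = -341.

-341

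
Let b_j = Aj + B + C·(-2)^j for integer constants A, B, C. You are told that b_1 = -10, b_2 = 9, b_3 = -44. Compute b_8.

987

At j = 1, 2, 3: A + B - 2C = -10; 2A + B + 4C = 9; 3A + B - 8C = -44.
Subtracting the first from the second: A + 6C = 19.
Subtracting the second from the third: A - 12C = -53.
Solving: C = 4, A = -5, then B = 3.
Hence b_8 = -5·8 + 3 + 4·256 = 987.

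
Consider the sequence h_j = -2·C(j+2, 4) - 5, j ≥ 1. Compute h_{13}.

C(15, 4) = 1365, so h_{13} = -2735.

-2735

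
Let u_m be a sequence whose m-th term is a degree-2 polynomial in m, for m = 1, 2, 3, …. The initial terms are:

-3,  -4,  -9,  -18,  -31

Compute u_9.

1st diffs: -1, -5, -9, -13.
2nd diffs: -4, -4, -4 (constant).
Newton forward-difference form: u_m = -3 + (-1)·C(m-1,1) + (-4)·C(m-1,2).
At m = 9: m-1 = 8, so u_9 = -3 - 8 - 112 = -123.

-123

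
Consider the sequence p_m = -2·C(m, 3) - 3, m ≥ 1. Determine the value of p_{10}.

-243

C(10, 3) = 120, so p_{10} = -243.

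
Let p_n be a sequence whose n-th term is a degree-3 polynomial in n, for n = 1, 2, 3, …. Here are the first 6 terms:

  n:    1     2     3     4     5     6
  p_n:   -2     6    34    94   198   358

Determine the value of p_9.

1294

1st diffs: 8, 28, 60, 104, 160.
2nd diffs: 20, 32, 44, 56.
3rd diffs: 12, 12, 12 (constant).
Newton forward-difference form: p_n = -2 + 8·C(n-1,1) + 20·C(n-1,2) + 12·C(n-1,3).
At n = 9: n-1 = 8, so p_9 = -2 + 64 + 560 + 672 = 1294.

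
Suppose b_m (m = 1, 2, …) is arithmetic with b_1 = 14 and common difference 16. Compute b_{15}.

b_m = 14 + (m - 1)·16.
b_{15} = 14 + 14·16 = 238.

238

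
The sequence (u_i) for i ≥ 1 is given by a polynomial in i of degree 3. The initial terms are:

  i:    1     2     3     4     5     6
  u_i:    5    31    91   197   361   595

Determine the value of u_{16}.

1st diffs: 26, 60, 106, 164, 234.
2nd diffs: 34, 46, 58, 70.
3rd diffs: 12, 12, 12 (constant).
Newton forward-difference form: u_i = 5 + 26·C(i-1,1) + 34·C(i-1,2) + 12·C(i-1,3).
At i = 16: i-1 = 15, so u_{16} = 5 + 390 + 3570 + 5460 = 9425.

9425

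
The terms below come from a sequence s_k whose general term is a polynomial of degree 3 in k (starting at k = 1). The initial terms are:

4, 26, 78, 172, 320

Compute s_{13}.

1st diffs: 22, 52, 94, 148.
2nd diffs: 30, 42, 54.
3rd diffs: 12, 12 (constant).
Newton forward-difference form: s_k = 4 + 22·C(k-1,1) + 30·C(k-1,2) + 12·C(k-1,3).
At k = 13: k-1 = 12, so s_{13} = 4 + 264 + 1980 + 2640 = 4888.

4888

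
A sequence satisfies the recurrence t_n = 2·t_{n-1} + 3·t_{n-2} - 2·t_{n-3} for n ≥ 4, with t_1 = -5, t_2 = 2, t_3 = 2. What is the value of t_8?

1068

Step forward from the initial values:
t_4 = 20  t_5 = 42  t_6 = 140  t_7 = 366  t_8 = 1068.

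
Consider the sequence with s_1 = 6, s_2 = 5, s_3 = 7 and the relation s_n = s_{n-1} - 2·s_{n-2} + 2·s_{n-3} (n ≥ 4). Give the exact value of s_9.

1

s_4 = 9;  s_5 = 5;  s_6 = 1;  s_7 = 9;  s_8 = 17;  s_9 = 1.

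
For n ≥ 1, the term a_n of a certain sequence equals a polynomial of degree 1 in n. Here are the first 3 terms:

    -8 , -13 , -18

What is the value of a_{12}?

-63

1st diffs: -5, -5 (constant).
So a_n = -5n - 3.
Evaluating at n = 12 gives a_{12} = -63.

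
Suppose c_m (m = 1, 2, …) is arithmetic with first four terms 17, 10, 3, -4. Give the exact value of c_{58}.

Common difference d = -7.
c_m = 17 + (m - 1)·(-7).
c_{58} = 17 + 57·(-7) = -382.

-382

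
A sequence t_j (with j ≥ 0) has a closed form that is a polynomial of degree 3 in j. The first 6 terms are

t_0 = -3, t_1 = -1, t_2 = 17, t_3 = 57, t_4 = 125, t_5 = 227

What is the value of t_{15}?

1st diffs: 2, 18, 40, 68, 102.
2nd diffs: 16, 22, 28, 34.
3rd diffs: 6, 6, 6 (constant).
Newton forward-difference form: t_j = -3 + 2·C(j,1) + 16·C(j,2) + 6·C(j,3).
At j = 15: j = 15, so t_{15} = -3 + 30 + 1680 + 2730 = 4437.

4437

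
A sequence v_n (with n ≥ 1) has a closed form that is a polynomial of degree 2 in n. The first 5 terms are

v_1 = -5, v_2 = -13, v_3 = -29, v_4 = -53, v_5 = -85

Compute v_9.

1st diffs: -8, -16, -24, -32.
2nd diffs: -8, -8, -8 (constant).
Newton forward-difference form: v_n = -5 + (-8)·C(n-1,1) + (-8)·C(n-1,2).
At n = 9: n-1 = 8, so v_9 = -5 - 64 - 224 = -293.

-293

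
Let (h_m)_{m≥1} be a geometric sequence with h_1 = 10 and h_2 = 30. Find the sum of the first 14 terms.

23914840

Common ratio r = 3.
h_m = 10·3^(m-1).
S = 10·(3^14 - 1)/(3 - 1) = 10·(4782969 - 1)/(2) = 23914840.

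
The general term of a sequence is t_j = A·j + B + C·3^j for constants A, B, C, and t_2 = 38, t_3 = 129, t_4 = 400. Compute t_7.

At j = 2, 3, 4: 2A + B + 9C = 38; 3A + B + 27C = 129; 4A + B + 81C = 400.
Subtracting the first from the second: A + 18C = 91.
Subtracting the second from the third: A + 54C = 271.
Solving: C = 5, A = 1, then B = -9.
So t_j = 1·j + (-9) + 5·3^j; at j=7 this is 10933.

10933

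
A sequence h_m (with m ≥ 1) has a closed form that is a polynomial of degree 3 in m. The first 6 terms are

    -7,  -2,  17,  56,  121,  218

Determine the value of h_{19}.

1st diffs: 5, 19, 39, 65, 97.
2nd diffs: 14, 20, 26, 32.
3rd diffs: 6, 6, 6 (constant).
Newton forward-difference form: h_m = -7 + 5·C(m-1,1) + 14·C(m-1,2) + 6·C(m-1,3).
At m = 19: m-1 = 18, so h_{19} = -7 + 90 + 2142 + 4896 = 7121.

7121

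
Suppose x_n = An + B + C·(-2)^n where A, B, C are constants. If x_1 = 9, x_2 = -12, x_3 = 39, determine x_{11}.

Plug in n = 1, 2, 3: A + B - 2C = 9; 2A + B + 4C = -12; 3A + B - 8C = 39.
Subtracting the first from the second: A + 6C = -21.
Subtracting the second from the third: A - 12C = 51.
Solving: C = -4, A = 3, then B = -2.
Therefore x_{11} = 33 + (-2) + (-4)·(-2048) = 8223.

8223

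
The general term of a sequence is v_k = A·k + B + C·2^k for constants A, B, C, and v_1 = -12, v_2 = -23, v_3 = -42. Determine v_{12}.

-16421

The three given values yield: A + B + 2C = -12; 2A + B + 4C = -23; 3A + B + 8C = -42.
Subtracting the first from the second: A + 2C = -11.
Subtracting the second from the third: A + 4C = -19.
Solving: C = -4, A = -3, then B = -1.
Therefore v_{12} = -36 + (-1) + (-4)·4096 = -16421.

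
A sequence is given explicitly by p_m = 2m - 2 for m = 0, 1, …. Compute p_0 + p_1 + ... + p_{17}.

Over m = 0..17: Σm = 153.
Total = (2)·153 + (-2)·18 = 270.

270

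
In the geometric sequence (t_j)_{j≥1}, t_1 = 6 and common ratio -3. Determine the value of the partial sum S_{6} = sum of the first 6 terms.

t_j = 6·(-3)^(j-1).
S = 6·((-3)^6 - 1)/(-3 - 1) = 6·(729 - 1)/(-4) = -1092.

-1092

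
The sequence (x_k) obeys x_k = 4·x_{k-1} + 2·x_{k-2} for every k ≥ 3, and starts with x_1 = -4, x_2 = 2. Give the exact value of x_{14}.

Iterate the recurrence:
x_3 = 0;  x_4 = 4;  x_5 = 16;  …;  x_{11} = 125440;  x_{12} = 558144;  x_{13} = 2483456;  x_{14} = 11050112.

11050112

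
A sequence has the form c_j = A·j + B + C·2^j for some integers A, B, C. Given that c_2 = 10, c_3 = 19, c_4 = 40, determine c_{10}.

3046

Write the equations: 2A + B + 4C = 10; 3A + B + 8C = 19; 4A + B + 16C = 40.
Subtracting the first from the second: A + 4C = 9.
Subtracting the second from the third: A + 8C = 21.
Solving: C = 3, A = -3, then B = 4.
So c_j = -3·j + 4 + 3·2^j; at j=10 this is 3046.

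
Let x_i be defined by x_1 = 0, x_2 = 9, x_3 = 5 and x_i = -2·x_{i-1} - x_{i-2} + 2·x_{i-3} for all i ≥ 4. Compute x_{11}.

-959

Iterate the recurrence:
x_4 = -19, x_5 = 51, x_6 = -73, x_7 = 57, x_8 = 61, x_9 = -325, x_{10} = 703, x_{11} = -959.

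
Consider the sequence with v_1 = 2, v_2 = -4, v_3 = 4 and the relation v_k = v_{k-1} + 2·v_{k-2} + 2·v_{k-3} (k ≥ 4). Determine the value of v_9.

v_4 = 0; v_5 = 0; v_6 = 8; v_7 = 8; v_8 = 24; v_9 = 56.

56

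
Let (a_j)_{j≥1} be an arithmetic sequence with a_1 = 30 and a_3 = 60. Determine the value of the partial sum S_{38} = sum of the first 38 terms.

Common difference d = (60 - 30) / (3 - 1) = 15.
a_j = 30 + (j - 1)·15.
a_{38} = 585; S = 38·(30 + 585)/2 = 11685.

11685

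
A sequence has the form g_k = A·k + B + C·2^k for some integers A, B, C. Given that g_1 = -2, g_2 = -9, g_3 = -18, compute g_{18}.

-262229

Plug in k = 1, 2, 3: A + B + 2C = -2; 2A + B + 4C = -9; 3A + B + 8C = -18.
Subtracting the first from the second: A + 2C = -7.
Subtracting the second from the third: A + 4C = -9.
Solving: C = -1, A = -5, then B = 5.
Hence g_{18} = -5·18 + 5 + (-1)·262144 = -262229.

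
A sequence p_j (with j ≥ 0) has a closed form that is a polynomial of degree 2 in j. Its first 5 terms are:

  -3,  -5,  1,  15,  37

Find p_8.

205

1st diffs: -2, 6, 14, 22.
2nd diffs: 8, 8, 8 (constant).
Newton forward-difference form: p_j = -3 + (-2)·C(j,1) + 8·C(j,2).
At j = 8: j = 8, so p_8 = -3 - 16 + 224 = 205.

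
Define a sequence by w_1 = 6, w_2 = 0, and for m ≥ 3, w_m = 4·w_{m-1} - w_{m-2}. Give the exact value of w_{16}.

Compute successive terms:
w_3 = -6; w_4 = -24; w_5 = -90; …; w_{13} = -3388314; w_{14} = -12645360; w_{15} = -47193126; w_{16} = -176127144.

-176127144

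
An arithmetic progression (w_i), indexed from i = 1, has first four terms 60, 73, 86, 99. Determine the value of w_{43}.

606

Common difference d = 13.
w_i = 60 + (i - 1)·13.
w_{43} = 60 + 42·13 = 606.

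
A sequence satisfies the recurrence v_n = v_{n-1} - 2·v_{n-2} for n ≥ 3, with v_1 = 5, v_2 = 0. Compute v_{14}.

v_3 = -10;  v_4 = -10;  v_5 = 10;  …;  v_{11} = 170;  v_{12} = 110;  v_{13} = -230;  v_{14} = -450.

-450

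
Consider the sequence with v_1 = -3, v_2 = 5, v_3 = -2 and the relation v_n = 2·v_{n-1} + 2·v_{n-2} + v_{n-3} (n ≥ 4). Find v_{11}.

Compute successive terms:
v_4 = 3;  v_5 = 7;  v_6 = 18;  v_7 = 53;  v_8 = 149;  v_9 = 422;  v_{10} = 1195;  v_{11} = 3383.

3383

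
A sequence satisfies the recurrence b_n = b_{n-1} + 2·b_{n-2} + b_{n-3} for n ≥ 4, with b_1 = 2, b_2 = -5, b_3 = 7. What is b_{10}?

Applying the relation repeatedly:
b_4 = -1, b_5 = 8, b_6 = 13, b_7 = 28, b_8 = 62, b_9 = 131, b_{10} = 283.

283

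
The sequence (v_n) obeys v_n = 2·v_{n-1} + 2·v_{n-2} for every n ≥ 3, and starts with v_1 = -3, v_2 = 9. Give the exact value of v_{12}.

124320

Iterate the recurrence:
v_3 = 12;  v_4 = 42;  v_5 = 108;  v_6 = 300;  v_7 = 816;  v_8 = 2232;  v_9 = 6096;  v_{10} = 16656;  v_{11} = 45504;  v_{12} = 124320.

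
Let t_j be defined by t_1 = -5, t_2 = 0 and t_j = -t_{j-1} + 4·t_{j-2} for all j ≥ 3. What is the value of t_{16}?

2537620

Step forward from the initial values:
t_3 = -20, t_4 = 20, t_5 = -100, …, t_{13} = -151780, t_{14} = 386100, t_{15} = -993220, t_{16} = 2537620.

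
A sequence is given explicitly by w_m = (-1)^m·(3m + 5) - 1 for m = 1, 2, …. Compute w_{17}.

-57

(-1)^17 = -1; 3m + 5 at m=17 is 56; so w_{17} = -57.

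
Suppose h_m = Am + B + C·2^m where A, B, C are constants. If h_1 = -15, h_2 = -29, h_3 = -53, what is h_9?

The three given values yield: A + B + 2C = -15; 2A + B + 4C = -29; 3A + B + 8C = -53.
Subtracting the first from the second: A + 2C = -14.
Subtracting the second from the third: A + 4C = -24.
Solving: C = -5, A = -4, then B = -1.
Hence h_9 = -4·9 + (-1) + (-5)·512 = -2597.

-2597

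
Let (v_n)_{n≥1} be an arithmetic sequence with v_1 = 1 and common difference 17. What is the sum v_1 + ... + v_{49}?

20041

v_n = 1 + (n - 1)·17.
v_{49} = 817; S = 49·(1 + 817)/2 = 20041.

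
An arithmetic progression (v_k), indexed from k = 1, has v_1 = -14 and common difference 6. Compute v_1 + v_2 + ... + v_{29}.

2030

v_k = -14 + (k - 1)·6.
v_{29} = 154; S = 29·(-14 + 154)/2 = 2030.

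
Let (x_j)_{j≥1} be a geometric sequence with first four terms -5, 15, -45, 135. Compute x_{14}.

7971615

Common ratio r = -3.
x_j = (-5)·(-3)^(j-1).
x_{14} = (-5)·(-3)^13 = 7971615.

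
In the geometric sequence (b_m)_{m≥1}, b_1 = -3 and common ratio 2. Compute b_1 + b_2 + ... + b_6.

-189

b_m = (-3)·2^(m-1).
S = (-3)·(2^6 - 1)/(2 - 1) = (-3)·(64 - 1)/(1) = -189.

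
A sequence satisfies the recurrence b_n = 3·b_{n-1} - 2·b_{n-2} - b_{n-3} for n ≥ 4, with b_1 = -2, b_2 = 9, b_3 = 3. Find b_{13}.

b_4 = -7, b_5 = -36, b_6 = -97, b_7 = -212, b_8 = -406, b_9 = -697, b_{10} = -1067, b_{11} = -1401, b_{12} = -1372, b_{13} = -247.

-247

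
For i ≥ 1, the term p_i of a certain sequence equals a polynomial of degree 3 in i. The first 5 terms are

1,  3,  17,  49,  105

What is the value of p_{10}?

955

1st diffs: 2, 14, 32, 56.
2nd diffs: 12, 18, 24.
3rd diffs: 6, 6 (constant).
Newton forward-difference form: p_i = 1 + 2·C(i-1,1) + 12·C(i-1,2) + 6·C(i-1,3).
At i = 10: i-1 = 9, so p_{10} = 1 + 18 + 432 + 504 = 955.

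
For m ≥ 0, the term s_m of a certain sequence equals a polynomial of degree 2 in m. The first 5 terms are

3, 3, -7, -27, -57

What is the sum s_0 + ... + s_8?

1st diffs: 0, -10, -20, -30.
2nd diffs: -10, -10, -10 (constant).
So s_m = -5m^2 + 5m + 3.
Continuing: -97, -147, -207, -277.
Summing m = 0..8 (9 terms) gives -813.

-813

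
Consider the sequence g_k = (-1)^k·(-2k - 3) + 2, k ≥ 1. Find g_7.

(-1)^7 = -1; -2k - 3 at k=7 is -17; so g_7 = 19.

19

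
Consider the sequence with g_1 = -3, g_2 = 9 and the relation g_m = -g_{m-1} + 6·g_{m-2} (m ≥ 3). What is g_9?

Compute successive terms:
g_3 = -27  g_4 = 81  g_5 = -243  g_6 = 729  g_7 = -2187  g_8 = 6561  g_9 = -19683.
(Characteristic roots are 2 and -3.)

-19683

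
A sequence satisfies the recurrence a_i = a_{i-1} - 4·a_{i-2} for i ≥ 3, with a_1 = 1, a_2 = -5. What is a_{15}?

33063

Compute successive terms:
a_3 = -9, a_4 = 11, a_5 = 47, …, a_{12} = -6165, a_{13} = -2801, a_{14} = 21859, a_{15} = 33063.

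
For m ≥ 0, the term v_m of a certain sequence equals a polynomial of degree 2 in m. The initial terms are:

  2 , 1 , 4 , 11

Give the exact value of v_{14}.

1st diffs: -1, 3, 7.
2nd diffs: 4, 4 (constant).
Newton forward-difference form: v_m = 2 + (-1)·C(m,1) + 4·C(m,2).
At m = 14: m = 14, so v_{14} = 2 - 14 + 364 = 352.

352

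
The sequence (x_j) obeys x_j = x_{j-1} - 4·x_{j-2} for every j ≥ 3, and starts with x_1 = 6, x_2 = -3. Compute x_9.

x_3 = -27  x_4 = -15  x_5 = 93  x_6 = 153  x_7 = -219  x_8 = -831  x_9 = 45.

45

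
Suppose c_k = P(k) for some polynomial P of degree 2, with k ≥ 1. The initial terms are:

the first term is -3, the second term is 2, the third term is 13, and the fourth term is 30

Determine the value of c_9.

1st diffs: 5, 11, 17.
2nd diffs: 6, 6 (constant).
So c_k = 3k^2 - 4k - 2.
Evaluating at k = 9 gives c_9 = 205.

205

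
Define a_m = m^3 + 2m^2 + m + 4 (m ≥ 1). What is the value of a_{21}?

10168

a_{21} = 1·21^3 + 2·21^2 + 1·21 + 4 = 10168.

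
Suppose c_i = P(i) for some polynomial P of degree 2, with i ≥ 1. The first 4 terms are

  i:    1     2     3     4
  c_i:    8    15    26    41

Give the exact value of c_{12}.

1st diffs: 7, 11, 15.
2nd diffs: 4, 4 (constant).
So c_i = 2i^2 + i + 5.
Evaluating at i = 12 gives c_{12} = 305.

305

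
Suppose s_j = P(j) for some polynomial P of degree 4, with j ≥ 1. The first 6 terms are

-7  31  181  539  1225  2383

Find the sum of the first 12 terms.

93592

1st diffs: 38, 150, 358, 686, 1158.
2nd diffs: 112, 208, 328, 472.
3rd diffs: 96, 120, 144.
4th diffs: 24, 24 (constant).
Newton forward-difference form: s_j = -7 + 38·C(j-1,1) + 112·C(j-1,2) + 96·C(j-1,3) + 24·C(j-1,4).
Continuing: …, 4181, 6811, 10489, 15455, …, s_{12} = 30331.
Summing j = 1..12 (12 terms) gives 93592.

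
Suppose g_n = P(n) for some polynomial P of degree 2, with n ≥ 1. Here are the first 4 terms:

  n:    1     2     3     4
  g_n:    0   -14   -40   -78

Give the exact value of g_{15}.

1st diffs: -14, -26, -38.
2nd diffs: -12, -12 (constant).
Newton forward-difference form: g_n = (-14)·C(n-1,1) + (-12)·C(n-1,2).
At n = 15: n-1 = 14, so g_{15} = -196 - 1092 = -1288.

-1288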